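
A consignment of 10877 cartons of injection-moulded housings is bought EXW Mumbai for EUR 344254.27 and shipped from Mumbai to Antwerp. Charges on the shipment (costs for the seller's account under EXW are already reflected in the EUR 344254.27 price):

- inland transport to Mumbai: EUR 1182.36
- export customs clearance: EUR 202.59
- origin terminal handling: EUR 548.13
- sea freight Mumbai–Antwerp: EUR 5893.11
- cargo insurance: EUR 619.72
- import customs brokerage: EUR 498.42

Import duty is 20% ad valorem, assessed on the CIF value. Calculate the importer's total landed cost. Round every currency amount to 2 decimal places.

EXW: the seller makes goods available at their premises; the buyer bears all onward costs.
CIF value = EXW price + inland to port + export clearance + origin terminal + freight + insurance = 344254.27 + 1182.36 + 202.59 + 548.13 + 5893.11 + 619.72 = 352700.18
Import duty = 352700.18 × 20% = 70540.04
Buyer bears: inland to port 1182.36 + export clearance 202.59 + origin terminal 548.13 + freight 5893.11 + insurance 619.72 + brokerage 498.42 + duty 70540.04 = 79484.37
Landed cost = invoice 344254.27 + 79484.37 = 423738.64

Total landed cost: EUR 423738.64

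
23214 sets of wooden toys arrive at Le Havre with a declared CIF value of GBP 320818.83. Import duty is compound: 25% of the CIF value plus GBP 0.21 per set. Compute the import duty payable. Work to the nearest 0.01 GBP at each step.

Ad valorem component: 320818.83 × 25% = 80204.71
Specific component: 23214 × 0.21 = 4874.94
Import duty = 80204.71 + 4874.94 = 85079.65

Import duty: GBP 85079.65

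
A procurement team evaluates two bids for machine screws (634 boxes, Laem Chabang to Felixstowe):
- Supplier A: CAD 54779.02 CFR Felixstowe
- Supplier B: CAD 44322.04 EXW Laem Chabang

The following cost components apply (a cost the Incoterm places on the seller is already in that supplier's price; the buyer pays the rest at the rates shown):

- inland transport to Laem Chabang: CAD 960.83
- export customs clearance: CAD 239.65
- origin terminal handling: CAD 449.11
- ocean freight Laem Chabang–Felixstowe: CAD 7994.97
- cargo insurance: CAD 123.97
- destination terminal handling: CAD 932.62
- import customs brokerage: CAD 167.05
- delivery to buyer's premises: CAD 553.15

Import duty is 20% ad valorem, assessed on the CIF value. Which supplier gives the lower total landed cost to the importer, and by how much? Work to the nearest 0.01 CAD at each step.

Supplier B is cheaper by CAD 974.91

Supplier A (CFR):
CIF value = CFR price + insurance = 54779.02 + 123.97 = 54902.99
Import duty = 54902.99 × 20% = 10980.60
Buyer bears (A): 123.97 + 932.62 + 167.05 + 553.15 = 1776.79
Landed cost (A) = invoice 54779.02 + 1776.79 + duty 10980.60 = 67536.41
Supplier B (EXW):
CIF value = EXW price + inland to port + export clearance + origin terminal + freight + insurance = 44322.04 + 960.83 + 239.65 + 449.11 + 7994.97 + 123.97 = 54090.57
Import duty = 54090.57 × 20% = 10818.11
Buyer bears (B): 960.83 + 239.65 + 449.11 + 7994.97 + 123.97 + 932.62 + 167.05 + 553.15 = 11421.35
Landed cost (B) = invoice 44322.04 + 11421.35 + duty 10818.11 = 66561.50
Difference = |67536.41 − 66561.50| = 974.91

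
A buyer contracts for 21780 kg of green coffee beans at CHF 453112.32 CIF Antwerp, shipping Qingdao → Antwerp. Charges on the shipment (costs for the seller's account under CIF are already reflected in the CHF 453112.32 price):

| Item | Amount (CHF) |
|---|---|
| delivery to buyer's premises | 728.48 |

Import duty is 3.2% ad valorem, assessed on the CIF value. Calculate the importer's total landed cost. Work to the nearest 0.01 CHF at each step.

CIF: the seller pays costs through ocean freight and marine insurance to the destination port.
The CIF price already equals the CIF value: 453112.32
Import duty = 453112.32 × 3.2% = 14499.59
Buyer bears: delivery 728.48 + duty 14499.59 = 15228.07
Landed cost = invoice 453112.32 + 15228.07 = 468340.39

Total landed cost: CHF 468340.39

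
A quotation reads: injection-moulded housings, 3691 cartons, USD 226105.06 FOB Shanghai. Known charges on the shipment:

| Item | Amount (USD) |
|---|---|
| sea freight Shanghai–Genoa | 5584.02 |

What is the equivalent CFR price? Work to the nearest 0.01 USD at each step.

From FOB to CFR, the seller additionally bears: freight.
CFR price = 226105.06 + 5584.02 = 231689.08

CFR price: USD 231689.08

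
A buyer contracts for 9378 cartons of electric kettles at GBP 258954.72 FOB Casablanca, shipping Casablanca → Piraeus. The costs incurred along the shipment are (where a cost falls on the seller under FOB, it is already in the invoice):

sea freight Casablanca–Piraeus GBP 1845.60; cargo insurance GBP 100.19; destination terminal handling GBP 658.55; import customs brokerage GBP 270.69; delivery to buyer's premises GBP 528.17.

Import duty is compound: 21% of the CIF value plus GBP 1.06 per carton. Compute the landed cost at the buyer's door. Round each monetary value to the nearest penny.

FOB: the seller bears costs until goods are on board at the origin port; the buyer bears freight, insurance and all costs thereafter.
CIF value = FOB price + freight + insurance = 258954.72 + 1845.60 + 100.19 = 260900.51
Ad valorem component: 260900.51 × 21% = 54789.11
Specific component: 9378 × 1.06 = 9940.68
Import duty = 54789.11 + 9940.68 = 64729.79
Buyer bears: freight 1845.60 + insurance 100.19 + destination terminal 658.55 + brokerage 270.69 + delivery 528.17 + duty 64729.79 = 68132.99
Landed cost = invoice 258954.72 + 68132.99 = 327087.71

Total landed cost: GBP 327087.71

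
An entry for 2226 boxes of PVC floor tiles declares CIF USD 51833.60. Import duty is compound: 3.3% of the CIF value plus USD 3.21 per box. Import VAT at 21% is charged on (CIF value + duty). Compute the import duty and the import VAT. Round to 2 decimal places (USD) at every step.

Import duty: USD 8855.97; import VAT: USD 12744.81

Ad valorem component: 51833.60 × 3.3% = 1710.51
Specific component: 2226 × 3.21 = 7145.46
Import duty = 1710.51 + 7145.46 = 8855.97
VAT base = CIF + duty = 51833.60 + 8855.97 = 60689.57
Import VAT = 60689.57 × 21% = 12744.81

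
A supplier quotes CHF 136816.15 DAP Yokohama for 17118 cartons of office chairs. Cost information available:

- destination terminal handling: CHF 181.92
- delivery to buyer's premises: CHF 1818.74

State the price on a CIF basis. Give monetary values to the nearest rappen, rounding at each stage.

CIF price: CHF 134815.49

From DAP to CIF, the seller no longer bears: destination terminal, delivery.
CIF price = 136816.15 − 181.92 − 1818.74 = 134815.49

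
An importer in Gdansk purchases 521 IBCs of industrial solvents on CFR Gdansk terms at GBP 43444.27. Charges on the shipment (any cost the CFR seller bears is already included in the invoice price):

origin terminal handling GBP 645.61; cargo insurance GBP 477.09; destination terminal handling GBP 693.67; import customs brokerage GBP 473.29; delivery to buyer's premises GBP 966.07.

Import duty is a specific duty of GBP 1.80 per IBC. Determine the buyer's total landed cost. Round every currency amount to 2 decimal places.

Total landed cost: GBP 46992.19

CFR: the seller pays costs through ocean freight to the destination port, but not insurance.
Already in the invoice (seller's account under CFR): origin terminal — exclude.
CIF value = CFR price + insurance = 43444.27 + 477.09 = 43921.36
Import duty = 521 × 1.80 = 937.80
Buyer bears: insurance 477.09 + destination terminal 693.67 + brokerage 473.29 + delivery 966.07 + duty 937.80 = 3547.92
Landed cost = invoice 43444.27 + 3547.92 = 46992.19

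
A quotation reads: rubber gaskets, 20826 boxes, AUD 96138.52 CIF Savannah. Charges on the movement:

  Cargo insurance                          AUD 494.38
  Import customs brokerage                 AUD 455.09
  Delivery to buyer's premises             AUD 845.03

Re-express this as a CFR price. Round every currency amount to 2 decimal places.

Not relevant to the conversion: brokerage, delivery — on the buyer under both terms; not part of either seller's price.
From CIF to CFR, the seller no longer bears: insurance.
CFR price = 96138.52 − 494.38 = 95644.14

CFR price: AUD 95644.14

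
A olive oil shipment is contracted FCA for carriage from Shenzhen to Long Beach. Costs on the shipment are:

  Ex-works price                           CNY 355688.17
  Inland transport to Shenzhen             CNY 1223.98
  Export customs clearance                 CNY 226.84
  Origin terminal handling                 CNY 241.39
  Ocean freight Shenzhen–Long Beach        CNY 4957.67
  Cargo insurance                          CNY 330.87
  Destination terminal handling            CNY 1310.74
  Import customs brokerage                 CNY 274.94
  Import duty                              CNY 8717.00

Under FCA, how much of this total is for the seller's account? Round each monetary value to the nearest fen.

FCA: the seller delivers export-cleared goods to the carrier; the buyer bears costs from that point.
Seller's account: goods 355688.17 + inland to port 1223.98 + export clearance 226.84 = 357138.99
Buyer's account: origin terminal 241.39 + freight 4957.67 + insurance 330.87 + destination terminal 1310.74 + brokerage 274.94 + duty 8717.00 = 15832.61

Seller's account: CNY 357138.99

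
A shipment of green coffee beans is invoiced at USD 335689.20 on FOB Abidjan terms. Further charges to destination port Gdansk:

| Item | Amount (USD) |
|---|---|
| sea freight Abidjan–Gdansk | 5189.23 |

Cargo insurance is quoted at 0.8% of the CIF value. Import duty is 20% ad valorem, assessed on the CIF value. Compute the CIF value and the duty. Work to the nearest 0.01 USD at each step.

CIF value: USD 343627.45; import duty: USD 68725.49

Let C be the CIF value. C = FOB price + freight + 0.8% × C
C − 0.8% × C = 335689.20 + 5189.23
0.992 × C = 340878.43
C = 340878.43 / 0.992 = 343627.45
Insurance premium = 0.8% × 343627.45 = 2749.02
Import duty = 343627.45 × 20% = 68725.49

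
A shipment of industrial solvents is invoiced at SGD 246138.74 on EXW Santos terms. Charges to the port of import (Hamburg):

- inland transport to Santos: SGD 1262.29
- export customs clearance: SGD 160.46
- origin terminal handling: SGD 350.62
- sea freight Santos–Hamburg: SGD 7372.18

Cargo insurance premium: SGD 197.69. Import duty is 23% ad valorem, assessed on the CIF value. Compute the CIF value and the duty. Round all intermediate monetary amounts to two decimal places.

CIF value: SGD 255481.98; import duty: SGD 58760.86

CIF = EXW price + pre-shipment costs + freight + insurance
CIF = 246138.74 + 1262.29 + 160.46 + 350.62 + 7372.18 + 197.69 = 255481.98
Import duty = 255481.98 × 23% = 58760.86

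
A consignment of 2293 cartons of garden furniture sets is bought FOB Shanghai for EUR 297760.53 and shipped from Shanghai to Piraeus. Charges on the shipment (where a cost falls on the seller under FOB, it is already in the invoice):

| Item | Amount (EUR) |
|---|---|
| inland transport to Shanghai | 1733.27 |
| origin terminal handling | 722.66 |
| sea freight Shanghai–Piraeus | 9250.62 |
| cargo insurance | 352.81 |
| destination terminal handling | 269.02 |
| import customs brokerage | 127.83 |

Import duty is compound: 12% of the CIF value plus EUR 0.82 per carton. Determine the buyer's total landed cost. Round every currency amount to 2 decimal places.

FOB: the seller bears costs until goods are on board at the origin port; the buyer bears freight, insurance and all costs thereafter.
Already in the invoice (seller's account under FOB): inland to port, origin terminal — exclude.
CIF value = FOB price + freight + insurance = 297760.53 + 9250.62 + 352.81 = 307363.96
Ad valorem component: 307363.96 × 12% = 36883.68
Specific component: 2293 × 0.82 = 1880.26
Import duty = 36883.68 + 1880.26 = 38763.94
Buyer bears: freight 9250.62 + insurance 352.81 + destination terminal 269.02 + brokerage 127.83 + duty 38763.94 = 48764.22
Landed cost = invoice 297760.53 + 48764.22 = 346524.75

Total landed cost: EUR 346524.75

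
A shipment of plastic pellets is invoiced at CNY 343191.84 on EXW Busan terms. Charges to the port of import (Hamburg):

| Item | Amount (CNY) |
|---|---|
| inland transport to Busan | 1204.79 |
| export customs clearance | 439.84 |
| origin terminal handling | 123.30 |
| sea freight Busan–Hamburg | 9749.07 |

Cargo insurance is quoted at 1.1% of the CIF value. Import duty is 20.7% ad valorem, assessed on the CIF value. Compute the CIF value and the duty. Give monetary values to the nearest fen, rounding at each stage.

CIF value: CNY 358654.03; import duty: CNY 74241.38

Let C be the CIF value. C = EXW price + pre-shipment costs + freight + 1.1% × C
C − 1.1% × C = 343191.84 + 1204.79 + 439.84 + 123.30 + 9749.07
0.989 × C = 354708.84
C = 354708.84 / 0.989 = 358654.03
Insurance premium = 1.1% × 358654.03 = 3945.19
Import duty = 358654.03 × 20.7% = 74241.38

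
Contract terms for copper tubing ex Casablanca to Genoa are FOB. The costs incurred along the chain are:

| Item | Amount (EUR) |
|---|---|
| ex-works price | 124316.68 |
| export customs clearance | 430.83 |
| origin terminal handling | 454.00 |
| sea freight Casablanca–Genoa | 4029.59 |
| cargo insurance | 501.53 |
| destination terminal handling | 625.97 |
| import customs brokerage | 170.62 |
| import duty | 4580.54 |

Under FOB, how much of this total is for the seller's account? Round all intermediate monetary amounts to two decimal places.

FOB: the seller bears costs until goods are on board at the origin port; the buyer bears freight, insurance and all costs thereafter.
Seller's account: goods 124316.68 + export clearance 430.83 + origin terminal 454.00 = 125201.51
Buyer's account: freight 4029.59 + insurance 501.53 + destination terminal 625.97 + brokerage 170.62 + duty 4580.54 = 9908.25

Seller's account: EUR 125201.51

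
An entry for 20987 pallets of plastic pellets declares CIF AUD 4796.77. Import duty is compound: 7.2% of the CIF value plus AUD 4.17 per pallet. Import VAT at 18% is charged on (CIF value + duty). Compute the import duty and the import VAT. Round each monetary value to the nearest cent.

Ad valorem component: 4796.77 × 7.2% = 345.37
Specific component: 20987 × 4.17 = 87515.79
Import duty = 345.37 + 87515.79 = 87861.16
VAT base = CIF + duty = 4796.77 + 87861.16 = 92657.93
Import VAT = 92657.93 × 18% = 16678.43

Import duty: AUD 87861.16; import VAT: AUD 16678.43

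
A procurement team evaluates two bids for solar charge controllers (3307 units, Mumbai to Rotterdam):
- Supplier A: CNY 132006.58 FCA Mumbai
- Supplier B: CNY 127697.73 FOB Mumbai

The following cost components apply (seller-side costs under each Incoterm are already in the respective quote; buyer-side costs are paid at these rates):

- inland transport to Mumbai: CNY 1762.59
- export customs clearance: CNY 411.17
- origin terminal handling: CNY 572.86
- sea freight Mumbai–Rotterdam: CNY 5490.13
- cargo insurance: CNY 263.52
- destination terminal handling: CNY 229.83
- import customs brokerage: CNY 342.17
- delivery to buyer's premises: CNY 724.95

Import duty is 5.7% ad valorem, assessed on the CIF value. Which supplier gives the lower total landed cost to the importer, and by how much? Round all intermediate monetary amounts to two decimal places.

Supplier A (FCA):
CIF value = FCA price + origin terminal + freight + insurance = 132006.58 + 572.86 + 5490.13 + 263.52 = 138333.09
Import duty = 138333.09 × 5.7% = 7884.99
Buyer bears (A): 572.86 + 5490.13 + 263.52 + 229.83 + 342.17 + 724.95 = 7623.46
Landed cost (A) = invoice 132006.58 + 7623.46 + duty 7884.99 = 147515.03
Supplier B (FOB):
CIF value = FOB price + freight + insurance = 127697.73 + 5490.13 + 263.52 = 133451.38
Import duty = 133451.38 × 5.7% = 7606.73
Buyer bears (B): 5490.13 + 263.52 + 229.83 + 342.17 + 724.95 = 7050.60
Landed cost (B) = invoice 127697.73 + 7050.60 + duty 7606.73 = 142355.06
Difference = |147515.03 − 142355.06| = 5159.97

Supplier B is cheaper by CNY 5159.97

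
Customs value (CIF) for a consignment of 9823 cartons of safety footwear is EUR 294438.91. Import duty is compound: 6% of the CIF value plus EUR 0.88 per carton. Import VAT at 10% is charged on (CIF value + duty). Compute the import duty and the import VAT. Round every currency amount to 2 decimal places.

Ad valorem component: 294438.91 × 6% = 17666.33
Specific component: 9823 × 0.88 = 8644.24
Import duty = 17666.33 + 8644.24 = 26310.57
VAT base = CIF + duty = 294438.91 + 26310.57 = 320749.48
Import VAT = 320749.48 × 10% = 32074.95

Import duty: EUR 26310.57; import VAT: EUR 32074.95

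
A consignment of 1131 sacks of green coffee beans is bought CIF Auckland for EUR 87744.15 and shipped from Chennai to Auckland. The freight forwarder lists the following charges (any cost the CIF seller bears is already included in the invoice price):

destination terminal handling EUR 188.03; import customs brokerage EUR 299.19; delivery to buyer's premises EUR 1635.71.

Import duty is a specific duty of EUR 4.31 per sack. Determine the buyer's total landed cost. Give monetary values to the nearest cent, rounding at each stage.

Total landed cost: EUR 94741.69

CIF: the seller pays costs through ocean freight and marine insurance to the destination port.
The CIF price already equals the CIF value: 87744.15
Import duty = 1131 × 4.31 = 4874.61
Buyer bears: destination terminal 188.03 + brokerage 299.19 + delivery 1635.71 + duty 4874.61 = 6997.54
Landed cost = invoice 87744.15 + 6997.54 = 94741.69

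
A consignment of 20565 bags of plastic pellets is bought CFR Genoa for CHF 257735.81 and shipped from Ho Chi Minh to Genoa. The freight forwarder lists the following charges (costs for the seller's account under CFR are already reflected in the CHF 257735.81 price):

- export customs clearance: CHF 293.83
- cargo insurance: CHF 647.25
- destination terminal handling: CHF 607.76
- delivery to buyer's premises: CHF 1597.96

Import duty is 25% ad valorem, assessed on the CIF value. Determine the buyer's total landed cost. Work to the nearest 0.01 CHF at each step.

CFR: the seller pays costs through ocean freight to the destination port, but not insurance.
Already in the invoice (seller's account under CFR): export clearance — exclude.
CIF value = CFR price + insurance = 257735.81 + 647.25 = 258383.06
Import duty = 258383.06 × 25% = 64595.77
Buyer bears: insurance 647.25 + destination terminal 607.76 + delivery 1597.96 + duty 64595.77 = 67448.74
Landed cost = invoice 257735.81 + 67448.74 = 325184.55

Total landed cost: CHF 325184.55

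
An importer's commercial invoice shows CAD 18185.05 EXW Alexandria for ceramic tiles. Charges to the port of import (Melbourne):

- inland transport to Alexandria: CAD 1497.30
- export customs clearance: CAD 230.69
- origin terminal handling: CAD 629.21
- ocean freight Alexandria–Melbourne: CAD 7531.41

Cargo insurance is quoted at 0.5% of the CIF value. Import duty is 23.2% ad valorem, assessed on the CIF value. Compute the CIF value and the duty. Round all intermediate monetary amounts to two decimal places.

CIF value: CAD 28214.73; import duty: CAD 6545.82

Let C be the CIF value. C = EXW price + pre-shipment costs + freight + 0.5% × C
C − 0.5% × C = 18185.05 + 1497.30 + 230.69 + 629.21 + 7531.41
0.995 × C = 28073.66
C = 28073.66 / 0.995 = 28214.73
Insurance premium = 0.5% × 28214.73 = 141.07
Import duty = 28214.73 × 23.2% = 6545.82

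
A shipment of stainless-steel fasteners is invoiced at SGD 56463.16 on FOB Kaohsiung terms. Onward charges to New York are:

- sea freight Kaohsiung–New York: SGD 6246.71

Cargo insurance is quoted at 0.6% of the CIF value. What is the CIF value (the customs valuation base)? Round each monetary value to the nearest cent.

CIF value: SGD 63088.40

Let C be the CIF value. C = FOB price + freight + 0.6% × C
C − 0.6% × C = 56463.16 + 6246.71
0.994 × C = 62709.87
C = 62709.87 / 0.994 = 63088.40
Insurance premium = 0.6% × 63088.40 = 378.53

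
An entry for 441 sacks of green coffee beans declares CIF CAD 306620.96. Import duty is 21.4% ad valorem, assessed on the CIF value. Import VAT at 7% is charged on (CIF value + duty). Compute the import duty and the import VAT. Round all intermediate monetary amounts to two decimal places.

Import duty: CAD 65616.89; import VAT: CAD 26056.65

Import duty = 306620.96 × 21.4% = 65616.89
VAT base = CIF + duty = 306620.96 + 65616.89 = 372237.85
Import VAT = 372237.85 × 7% = 26056.65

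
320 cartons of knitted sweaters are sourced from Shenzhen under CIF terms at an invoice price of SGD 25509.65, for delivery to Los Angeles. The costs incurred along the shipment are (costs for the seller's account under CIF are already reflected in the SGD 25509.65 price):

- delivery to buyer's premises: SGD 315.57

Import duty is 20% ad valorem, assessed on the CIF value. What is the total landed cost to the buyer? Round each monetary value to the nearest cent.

CIF: the seller pays costs through ocean freight and marine insurance to the destination port.
The CIF price already equals the CIF value: 25509.65
Import duty = 25509.65 × 20% = 5101.93
Buyer bears: delivery 315.57 + duty 5101.93 = 5417.50
Landed cost = invoice 25509.65 + 5417.50 = 30927.15

Total landed cost: SGD 30927.15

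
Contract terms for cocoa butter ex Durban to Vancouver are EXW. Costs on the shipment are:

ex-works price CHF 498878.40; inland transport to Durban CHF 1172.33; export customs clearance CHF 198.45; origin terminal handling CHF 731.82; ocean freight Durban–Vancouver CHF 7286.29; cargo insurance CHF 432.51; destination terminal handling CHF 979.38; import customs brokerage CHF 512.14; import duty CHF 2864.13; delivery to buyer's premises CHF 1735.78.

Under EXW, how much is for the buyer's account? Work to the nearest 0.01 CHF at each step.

Buyer's account: CHF 15912.83

EXW: the seller makes goods available at their premises; the buyer bears all onward costs.
Seller's account: goods 498878.40 = 498878.40
Buyer's account: inland to port 1172.33 + export clearance 198.45 + origin terminal 731.82 + freight 7286.29 + insurance 432.51 + destination terminal 979.38 + brokerage 512.14 + duty 2864.13 + delivery 1735.78 = 15912.83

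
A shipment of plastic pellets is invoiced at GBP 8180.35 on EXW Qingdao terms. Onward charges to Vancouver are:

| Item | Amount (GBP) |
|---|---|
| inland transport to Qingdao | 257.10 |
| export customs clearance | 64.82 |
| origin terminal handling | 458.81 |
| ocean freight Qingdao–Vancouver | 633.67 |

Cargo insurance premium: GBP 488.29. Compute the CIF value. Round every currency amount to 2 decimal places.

CIF value: GBP 10083.04

CIF = EXW price + pre-shipment costs + freight + insurance
CIF = 8180.35 + 257.10 + 64.82 + 458.81 + 633.67 + 488.29 = 10083.04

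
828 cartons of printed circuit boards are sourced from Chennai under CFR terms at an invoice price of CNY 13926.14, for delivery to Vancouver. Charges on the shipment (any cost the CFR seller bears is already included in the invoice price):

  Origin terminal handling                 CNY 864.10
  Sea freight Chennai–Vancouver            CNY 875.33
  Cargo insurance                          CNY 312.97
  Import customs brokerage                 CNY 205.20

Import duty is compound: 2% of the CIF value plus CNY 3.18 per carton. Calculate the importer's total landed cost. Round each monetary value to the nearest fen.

Total landed cost: CNY 17362.13

CFR: the seller pays costs through ocean freight to the destination port, but not insurance.
Already in the invoice (seller's account under CFR): origin terminal, freight — exclude.
CIF value = CFR price + insurance = 13926.14 + 312.97 = 14239.11
Ad valorem component: 14239.11 × 2% = 284.78
Specific component: 828 × 3.18 = 2633.04
Import duty = 284.78 + 2633.04 = 2917.82
Buyer bears: insurance 312.97 + brokerage 205.20 + duty 2917.82 = 3435.99
Landed cost = invoice 13926.14 + 3435.99 = 17362.13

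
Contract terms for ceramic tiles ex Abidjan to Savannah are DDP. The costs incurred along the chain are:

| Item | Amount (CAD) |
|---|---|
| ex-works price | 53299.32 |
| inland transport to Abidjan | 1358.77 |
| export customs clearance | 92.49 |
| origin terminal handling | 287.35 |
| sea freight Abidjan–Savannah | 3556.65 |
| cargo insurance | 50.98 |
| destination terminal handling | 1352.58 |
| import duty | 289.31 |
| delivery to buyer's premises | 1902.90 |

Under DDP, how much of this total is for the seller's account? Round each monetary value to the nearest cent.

Seller's account: CAD 62190.35

DDP: the seller bears all costs including import duty.
Seller's account: goods 53299.32 + inland to port 1358.77 + export clearance 92.49 + origin terminal 287.35 + freight 3556.65 + insurance 50.98 + destination terminal 1352.58 + duty 289.31 + delivery 1902.90 = 62190.35
Buyer's account: 0.00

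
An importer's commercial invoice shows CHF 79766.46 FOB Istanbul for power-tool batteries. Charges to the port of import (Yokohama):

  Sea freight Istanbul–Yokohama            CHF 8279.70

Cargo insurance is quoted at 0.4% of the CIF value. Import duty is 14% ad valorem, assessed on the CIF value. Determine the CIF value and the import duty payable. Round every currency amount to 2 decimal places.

Let C be the CIF value. C = FOB price + freight + 0.4% × C
C − 0.4% × C = 79766.46 + 8279.70
0.996 × C = 88046.16
C = 88046.16 / 0.996 = 88399.76
Insurance premium = 0.4% × 88399.76 = 353.60
Import duty = 88399.76 × 14% = 12375.97

CIF value: CHF 88399.76; import duty: CHF 12375.97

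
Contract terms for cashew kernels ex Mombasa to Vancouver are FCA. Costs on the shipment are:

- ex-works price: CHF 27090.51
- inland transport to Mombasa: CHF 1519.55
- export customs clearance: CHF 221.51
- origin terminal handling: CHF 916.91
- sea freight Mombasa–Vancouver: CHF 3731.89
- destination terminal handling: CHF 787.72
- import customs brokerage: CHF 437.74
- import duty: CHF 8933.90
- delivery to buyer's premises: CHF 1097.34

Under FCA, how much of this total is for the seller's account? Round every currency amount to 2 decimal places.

FCA: the seller delivers export-cleared goods to the carrier; the buyer bears costs from that point.
Seller's account: goods 27090.51 + inland to port 1519.55 + export clearance 221.51 = 28831.57
Buyer's account: origin terminal 916.91 + freight 3731.89 + destination terminal 787.72 + brokerage 437.74 + duty 8933.90 + delivery 1097.34 = 15905.50

Seller's account: CHF 28831.57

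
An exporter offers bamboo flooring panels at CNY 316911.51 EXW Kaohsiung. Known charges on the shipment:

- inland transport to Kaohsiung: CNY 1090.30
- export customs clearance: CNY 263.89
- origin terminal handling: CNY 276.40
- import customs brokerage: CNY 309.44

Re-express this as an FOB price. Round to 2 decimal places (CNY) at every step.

FOB price: CNY 318542.10

Not relevant to the conversion: brokerage — on the buyer under both terms; not part of either seller's price.
From EXW to FOB, the seller additionally bears: inland to port, export clearance, origin terminal.
FOB price = 316911.51 + 1090.30 + 263.89 + 276.40 = 318542.10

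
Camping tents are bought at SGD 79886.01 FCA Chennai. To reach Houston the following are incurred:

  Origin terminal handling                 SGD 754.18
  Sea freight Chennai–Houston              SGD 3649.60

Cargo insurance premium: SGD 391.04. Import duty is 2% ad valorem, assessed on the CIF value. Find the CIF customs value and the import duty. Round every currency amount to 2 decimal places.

CIF = FCA price + pre-shipment costs + freight + insurance
CIF = 79886.01 + 754.18 + 3649.60 + 391.04 = 84680.83
Import duty = 84680.83 × 2% = 1693.62

CIF value: SGD 84680.83; import duty: SGD 1693.62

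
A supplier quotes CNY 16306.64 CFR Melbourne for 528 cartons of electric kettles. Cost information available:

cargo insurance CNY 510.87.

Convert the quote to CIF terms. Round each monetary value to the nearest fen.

CIF price: CNY 16817.51

From CFR to CIF, the seller additionally bears: insurance.
CIF price = 16306.64 + 510.87 = 16817.51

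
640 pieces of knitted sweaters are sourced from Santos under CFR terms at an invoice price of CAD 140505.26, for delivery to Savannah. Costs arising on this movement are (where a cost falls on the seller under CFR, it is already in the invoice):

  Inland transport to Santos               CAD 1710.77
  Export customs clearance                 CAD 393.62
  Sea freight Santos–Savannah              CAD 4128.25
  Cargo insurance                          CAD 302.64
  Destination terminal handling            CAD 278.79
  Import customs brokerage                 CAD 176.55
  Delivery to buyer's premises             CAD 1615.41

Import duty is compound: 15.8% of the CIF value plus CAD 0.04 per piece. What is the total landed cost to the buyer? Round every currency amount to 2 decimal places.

Total landed cost: CAD 165151.90

CFR: the seller pays costs through ocean freight to the destination port, but not insurance.
Already in the invoice (seller's account under CFR): inland to port, export clearance, freight — exclude.
CIF value = CFR price + insurance = 140505.26 + 302.64 = 140807.90
Ad valorem component: 140807.90 × 15.8% = 22247.65
Specific component: 640 × 0.04 = 25.60
Import duty = 22247.65 + 25.60 = 22273.25
Buyer bears: insurance 302.64 + destination terminal 278.79 + brokerage 176.55 + delivery 1615.41 + duty 22273.25 = 24646.64
Landed cost = invoice 140505.26 + 24646.64 = 165151.90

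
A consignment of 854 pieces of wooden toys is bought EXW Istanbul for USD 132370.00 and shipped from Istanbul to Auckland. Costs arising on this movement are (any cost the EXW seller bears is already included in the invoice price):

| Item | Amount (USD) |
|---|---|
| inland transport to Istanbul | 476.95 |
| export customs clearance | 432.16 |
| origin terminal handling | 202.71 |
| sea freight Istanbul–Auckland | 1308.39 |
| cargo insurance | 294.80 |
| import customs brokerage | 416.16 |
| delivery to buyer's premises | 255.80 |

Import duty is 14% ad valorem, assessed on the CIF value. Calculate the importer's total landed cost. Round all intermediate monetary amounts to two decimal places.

Total landed cost: USD 154668.87

EXW: the seller makes goods available at their premises; the buyer bears all onward costs.
CIF value = EXW price + inland to port + export clearance + origin terminal + freight + insurance = 132370.00 + 476.95 + 432.16 + 202.71 + 1308.39 + 294.80 = 135085.01
Import duty = 135085.01 × 14% = 18911.90
Buyer bears: inland to port 476.95 + export clearance 432.16 + origin terminal 202.71 + freight 1308.39 + insurance 294.80 + brokerage 416.16 + delivery 255.80 + duty 18911.90 = 22298.87
Landed cost = invoice 132370.00 + 22298.87 = 154668.87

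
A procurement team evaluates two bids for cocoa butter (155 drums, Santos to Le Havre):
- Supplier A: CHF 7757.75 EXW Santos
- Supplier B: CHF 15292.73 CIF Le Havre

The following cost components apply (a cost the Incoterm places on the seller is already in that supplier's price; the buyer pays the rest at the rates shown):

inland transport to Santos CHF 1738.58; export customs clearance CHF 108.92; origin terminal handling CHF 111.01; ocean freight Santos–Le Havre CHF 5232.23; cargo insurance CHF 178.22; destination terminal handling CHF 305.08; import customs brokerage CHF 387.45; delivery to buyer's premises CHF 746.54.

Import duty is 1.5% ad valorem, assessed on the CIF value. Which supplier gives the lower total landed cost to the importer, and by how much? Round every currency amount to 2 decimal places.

Supplier A (EXW):
CIF value = EXW price + inland to port + export clearance + origin terminal + freight + insurance = 7757.75 + 1738.58 + 108.92 + 111.01 + 5232.23 + 178.22 = 15126.71
Import duty = 15126.71 × 1.5% = 226.90
Buyer bears (A): 1738.58 + 108.92 + 111.01 + 5232.23 + 178.22 + 305.08 + 387.45 + 746.54 = 8808.03
Landed cost (A) = invoice 7757.75 + 8808.03 + duty 226.90 = 16792.68
Supplier B (CIF):
The CIF price already equals the CIF value: 15292.73
Import duty = 15292.73 × 1.5% = 229.39
Buyer bears (B): 305.08 + 387.45 + 746.54 = 1439.07
Landed cost (B) = invoice 15292.73 + 1439.07 + duty 229.39 = 16961.19
Difference = |16792.68 − 16961.19| = 168.51

Supplier A is cheaper by CHF 168.51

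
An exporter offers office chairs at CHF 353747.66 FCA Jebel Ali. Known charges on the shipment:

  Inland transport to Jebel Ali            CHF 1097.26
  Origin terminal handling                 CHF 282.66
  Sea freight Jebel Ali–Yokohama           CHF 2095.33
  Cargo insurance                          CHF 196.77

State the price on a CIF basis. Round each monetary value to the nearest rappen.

Not relevant to the conversion: inland to port — on the seller under both FCA and CIF; already in the FCA price and stays in the CIF price.
From FCA to CIF, the seller additionally bears: origin terminal, freight, insurance.
CIF price = 353747.66 + 282.66 + 2095.33 + 196.77 = 356322.42

CIF price: CHF 356322.42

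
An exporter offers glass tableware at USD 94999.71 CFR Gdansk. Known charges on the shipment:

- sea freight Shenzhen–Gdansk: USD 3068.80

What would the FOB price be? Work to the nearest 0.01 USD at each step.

From CFR to FOB, the seller no longer bears: freight.
FOB price = 94999.71 − 3068.80 = 91930.91

FOB price: USD 91930.91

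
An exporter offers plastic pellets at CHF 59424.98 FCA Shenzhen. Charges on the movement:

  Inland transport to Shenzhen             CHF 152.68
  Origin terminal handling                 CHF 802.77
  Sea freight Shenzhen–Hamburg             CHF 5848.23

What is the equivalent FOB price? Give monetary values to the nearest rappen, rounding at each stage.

FOB price: CHF 60227.75

Not relevant to the conversion: inland to port — on the seller under both FCA and FOB; already in the FCA price and stays in the FOB price. freight — on the buyer under both terms; not part of either seller's price.
From FCA to FOB, the seller additionally bears: origin terminal.
FOB price = 59424.98 + 802.77 = 60227.75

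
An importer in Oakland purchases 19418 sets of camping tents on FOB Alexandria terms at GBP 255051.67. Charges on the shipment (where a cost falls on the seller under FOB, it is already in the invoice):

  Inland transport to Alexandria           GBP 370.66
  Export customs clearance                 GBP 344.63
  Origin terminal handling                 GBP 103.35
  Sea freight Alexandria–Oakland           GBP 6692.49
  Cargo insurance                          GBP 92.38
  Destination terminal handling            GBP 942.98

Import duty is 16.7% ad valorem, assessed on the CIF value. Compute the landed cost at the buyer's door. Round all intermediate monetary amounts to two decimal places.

Total landed cost: GBP 306506.22

FOB: the seller bears costs until goods are on board at the origin port; the buyer bears freight, insurance and all costs thereafter.
Already in the invoice (seller's account under FOB): inland to port, export clearance, origin terminal — exclude.
CIF value = FOB price + freight + insurance = 255051.67 + 6692.49 + 92.38 = 261836.54
Import duty = 261836.54 × 16.7% = 43726.70
Buyer bears: freight 6692.49 + insurance 92.38 + destination terminal 942.98 + duty 43726.70 = 51454.55
Landed cost = invoice 255051.67 + 51454.55 = 306506.22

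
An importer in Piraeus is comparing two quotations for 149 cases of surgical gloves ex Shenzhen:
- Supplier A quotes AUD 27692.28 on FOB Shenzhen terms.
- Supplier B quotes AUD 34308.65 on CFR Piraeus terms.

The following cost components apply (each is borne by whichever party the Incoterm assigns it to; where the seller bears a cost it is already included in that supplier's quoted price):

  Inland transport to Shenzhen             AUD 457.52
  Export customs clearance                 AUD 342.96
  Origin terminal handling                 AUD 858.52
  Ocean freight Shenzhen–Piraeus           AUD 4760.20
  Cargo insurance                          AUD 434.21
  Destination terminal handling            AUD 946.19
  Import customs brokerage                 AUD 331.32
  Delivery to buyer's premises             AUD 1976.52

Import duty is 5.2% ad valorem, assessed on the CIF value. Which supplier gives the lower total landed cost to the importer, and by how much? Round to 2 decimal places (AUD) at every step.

Supplier A (FOB):
CIF value = FOB price + freight + insurance = 27692.28 + 4760.20 + 434.21 = 32886.69
Import duty = 32886.69 × 5.2% = 1710.11
Buyer bears (A): 4760.20 + 434.21 + 946.19 + 331.32 + 1976.52 = 8448.44
Landed cost (A) = invoice 27692.28 + 8448.44 + duty 1710.11 = 37850.83
Supplier B (CFR):
CIF value = CFR price + insurance = 34308.65 + 434.21 = 34742.86
Import duty = 34742.86 × 5.2% = 1806.63
Buyer bears (B): 434.21 + 946.19 + 331.32 + 1976.52 = 3688.24
Landed cost (B) = invoice 34308.65 + 3688.24 + duty 1806.63 = 39803.52
Difference = |37850.83 − 39803.52| = 1952.69

Supplier A is cheaper by AUD 1952.69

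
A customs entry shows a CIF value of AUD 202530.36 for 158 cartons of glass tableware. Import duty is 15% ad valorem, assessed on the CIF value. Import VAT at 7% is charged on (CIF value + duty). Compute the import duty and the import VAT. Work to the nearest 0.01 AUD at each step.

Import duty: AUD 30379.55; import VAT: AUD 16303.69

Import duty = 202530.36 × 15% = 30379.55
VAT base = CIF + duty = 202530.36 + 30379.55 = 232909.91
Import VAT = 232909.91 × 7% = 16303.69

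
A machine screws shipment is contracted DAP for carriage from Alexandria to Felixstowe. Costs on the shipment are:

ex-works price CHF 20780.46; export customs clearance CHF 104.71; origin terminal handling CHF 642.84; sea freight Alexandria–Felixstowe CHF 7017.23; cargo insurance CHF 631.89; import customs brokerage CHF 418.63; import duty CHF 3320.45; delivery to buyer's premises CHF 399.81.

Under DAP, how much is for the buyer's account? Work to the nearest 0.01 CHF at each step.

Buyer's account: CHF 3739.08

DAP: the seller bears all costs to the named destination except import duty and clearance.
Seller's account: goods 20780.46 + export clearance 104.71 + origin terminal 642.84 + freight 7017.23 + insurance 631.89 + delivery 399.81 = 29576.94
Buyer's account: brokerage 418.63 + duty 3320.45 = 3739.08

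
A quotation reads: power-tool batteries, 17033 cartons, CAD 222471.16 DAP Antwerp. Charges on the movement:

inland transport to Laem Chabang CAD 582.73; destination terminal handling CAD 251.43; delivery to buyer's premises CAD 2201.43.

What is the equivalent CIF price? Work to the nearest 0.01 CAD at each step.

Not relevant to the conversion: inland to port — on the seller under both DAP and CIF; already in the DAP price and stays in the CIF price.
From DAP to CIF, the seller no longer bears: destination terminal, delivery.
CIF price = 222471.16 − 251.43 − 2201.43 = 220018.30

CIF price: CAD 220018.30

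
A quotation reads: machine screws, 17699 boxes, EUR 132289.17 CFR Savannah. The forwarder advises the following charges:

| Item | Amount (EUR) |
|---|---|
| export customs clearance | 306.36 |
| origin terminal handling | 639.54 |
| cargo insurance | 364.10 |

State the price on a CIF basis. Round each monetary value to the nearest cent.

CIF price: EUR 132653.27

Not relevant to the conversion: export clearance, origin terminal — on the seller under both CFR and CIF; already in the CFR price and stays in the CIF price.
From CFR to CIF, the seller additionally bears: insurance.
CIF price = 132289.17 + 364.10 = 132653.27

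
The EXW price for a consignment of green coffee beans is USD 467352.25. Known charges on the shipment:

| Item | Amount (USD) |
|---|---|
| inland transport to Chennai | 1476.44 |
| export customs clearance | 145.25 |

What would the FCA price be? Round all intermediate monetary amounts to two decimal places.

From EXW to FCA, the seller additionally bears: inland to port, export clearance.
FCA price = 467352.25 + 1476.44 + 145.25 = 468973.94

FCA price: USD 468973.94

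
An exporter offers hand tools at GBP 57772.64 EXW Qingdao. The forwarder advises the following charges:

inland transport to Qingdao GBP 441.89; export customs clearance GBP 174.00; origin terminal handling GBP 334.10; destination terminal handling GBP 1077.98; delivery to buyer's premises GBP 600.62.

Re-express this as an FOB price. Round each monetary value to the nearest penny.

Not relevant to the conversion: delivery, destination terminal — on the buyer under both terms; not part of either seller's price.
From EXW to FOB, the seller additionally bears: inland to port, export clearance, origin terminal.
FOB price = 57772.64 + 441.89 + 174.00 + 334.10 = 58722.63

FOB price: GBP 58722.63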